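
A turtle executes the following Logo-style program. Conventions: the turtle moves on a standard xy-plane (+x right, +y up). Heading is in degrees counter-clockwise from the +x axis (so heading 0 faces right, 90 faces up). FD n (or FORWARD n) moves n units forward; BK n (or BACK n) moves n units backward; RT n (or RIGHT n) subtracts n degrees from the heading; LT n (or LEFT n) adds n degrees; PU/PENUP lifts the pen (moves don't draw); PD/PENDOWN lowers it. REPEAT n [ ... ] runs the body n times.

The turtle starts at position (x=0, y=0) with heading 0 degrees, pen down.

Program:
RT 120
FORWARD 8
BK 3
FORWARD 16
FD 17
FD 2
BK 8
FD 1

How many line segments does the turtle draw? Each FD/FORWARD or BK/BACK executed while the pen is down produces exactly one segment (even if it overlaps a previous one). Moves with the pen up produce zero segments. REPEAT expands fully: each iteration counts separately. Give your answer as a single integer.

Answer: 7

Derivation:
Executing turtle program step by step:
Start: pos=(0,0), heading=0, pen down
RT 120: heading 0 -> 240
FD 8: (0,0) -> (-4,-6.928) [heading=240, draw]
BK 3: (-4,-6.928) -> (-2.5,-4.33) [heading=240, draw]
FD 16: (-2.5,-4.33) -> (-10.5,-18.187) [heading=240, draw]
FD 17: (-10.5,-18.187) -> (-19,-32.909) [heading=240, draw]
FD 2: (-19,-32.909) -> (-20,-34.641) [heading=240, draw]
BK 8: (-20,-34.641) -> (-16,-27.713) [heading=240, draw]
FD 1: (-16,-27.713) -> (-16.5,-28.579) [heading=240, draw]
Final: pos=(-16.5,-28.579), heading=240, 7 segment(s) drawn
Segments drawn: 7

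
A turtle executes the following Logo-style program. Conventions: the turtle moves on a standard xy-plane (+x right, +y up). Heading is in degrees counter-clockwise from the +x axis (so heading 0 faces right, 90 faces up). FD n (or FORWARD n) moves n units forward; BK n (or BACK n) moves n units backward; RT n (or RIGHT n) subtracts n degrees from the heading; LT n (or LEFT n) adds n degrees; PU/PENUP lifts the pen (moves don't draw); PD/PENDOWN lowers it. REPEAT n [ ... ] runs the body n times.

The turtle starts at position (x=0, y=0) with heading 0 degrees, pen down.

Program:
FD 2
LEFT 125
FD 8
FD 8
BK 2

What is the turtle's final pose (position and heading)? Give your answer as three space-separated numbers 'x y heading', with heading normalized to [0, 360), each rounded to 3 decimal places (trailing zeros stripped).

Answer: -6.03 11.468 125

Derivation:
Executing turtle program step by step:
Start: pos=(0,0), heading=0, pen down
FD 2: (0,0) -> (2,0) [heading=0, draw]
LT 125: heading 0 -> 125
FD 8: (2,0) -> (-2.589,6.553) [heading=125, draw]
FD 8: (-2.589,6.553) -> (-7.177,13.106) [heading=125, draw]
BK 2: (-7.177,13.106) -> (-6.03,11.468) [heading=125, draw]
Final: pos=(-6.03,11.468), heading=125, 4 segment(s) drawn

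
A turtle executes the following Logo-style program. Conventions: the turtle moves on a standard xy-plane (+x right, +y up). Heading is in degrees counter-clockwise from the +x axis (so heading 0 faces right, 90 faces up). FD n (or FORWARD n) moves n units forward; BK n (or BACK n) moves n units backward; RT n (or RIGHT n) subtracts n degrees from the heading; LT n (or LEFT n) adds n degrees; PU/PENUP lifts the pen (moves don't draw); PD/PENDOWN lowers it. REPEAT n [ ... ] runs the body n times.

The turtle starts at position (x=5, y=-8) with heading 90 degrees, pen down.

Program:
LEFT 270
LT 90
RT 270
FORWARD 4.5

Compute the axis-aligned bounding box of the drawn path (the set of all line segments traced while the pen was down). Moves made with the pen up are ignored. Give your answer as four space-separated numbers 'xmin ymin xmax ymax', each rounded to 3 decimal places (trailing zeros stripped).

Answer: 0.5 -8 5 -8

Derivation:
Executing turtle program step by step:
Start: pos=(5,-8), heading=90, pen down
LT 270: heading 90 -> 0
LT 90: heading 0 -> 90
RT 270: heading 90 -> 180
FD 4.5: (5,-8) -> (0.5,-8) [heading=180, draw]
Final: pos=(0.5,-8), heading=180, 1 segment(s) drawn

Segment endpoints: x in {0.5, 5}, y in {-8, -8}
xmin=0.5, ymin=-8, xmax=5, ymax=-8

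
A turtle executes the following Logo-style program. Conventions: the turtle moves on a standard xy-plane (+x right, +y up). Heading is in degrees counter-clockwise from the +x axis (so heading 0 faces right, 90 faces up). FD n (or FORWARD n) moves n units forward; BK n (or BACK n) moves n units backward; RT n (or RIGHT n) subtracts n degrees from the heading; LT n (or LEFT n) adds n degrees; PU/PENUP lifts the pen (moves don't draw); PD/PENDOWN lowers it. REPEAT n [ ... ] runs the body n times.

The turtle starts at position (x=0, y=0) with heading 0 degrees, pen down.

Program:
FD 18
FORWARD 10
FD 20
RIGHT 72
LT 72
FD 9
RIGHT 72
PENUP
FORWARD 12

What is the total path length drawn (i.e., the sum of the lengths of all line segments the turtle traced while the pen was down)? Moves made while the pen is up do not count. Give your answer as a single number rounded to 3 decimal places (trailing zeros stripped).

Answer: 57

Derivation:
Executing turtle program step by step:
Start: pos=(0,0), heading=0, pen down
FD 18: (0,0) -> (18,0) [heading=0, draw]
FD 10: (18,0) -> (28,0) [heading=0, draw]
FD 20: (28,0) -> (48,0) [heading=0, draw]
RT 72: heading 0 -> 288
LT 72: heading 288 -> 0
FD 9: (48,0) -> (57,0) [heading=0, draw]
RT 72: heading 0 -> 288
PU: pen up
FD 12: (57,0) -> (60.708,-11.413) [heading=288, move]
Final: pos=(60.708,-11.413), heading=288, 4 segment(s) drawn

Segment lengths:
  seg 1: (0,0) -> (18,0), length = 18
  seg 2: (18,0) -> (28,0), length = 10
  seg 3: (28,0) -> (48,0), length = 20
  seg 4: (48,0) -> (57,0), length = 9
Total = 57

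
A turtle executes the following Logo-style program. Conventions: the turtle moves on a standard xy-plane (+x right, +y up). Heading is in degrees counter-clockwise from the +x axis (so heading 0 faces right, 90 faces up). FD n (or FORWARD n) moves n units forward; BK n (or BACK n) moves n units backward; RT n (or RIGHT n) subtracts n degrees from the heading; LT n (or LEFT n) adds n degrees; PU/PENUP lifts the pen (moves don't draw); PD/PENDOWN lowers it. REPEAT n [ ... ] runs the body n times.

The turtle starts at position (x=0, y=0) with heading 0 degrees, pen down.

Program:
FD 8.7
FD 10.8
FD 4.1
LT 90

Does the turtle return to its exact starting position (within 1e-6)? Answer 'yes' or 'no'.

Answer: no

Derivation:
Executing turtle program step by step:
Start: pos=(0,0), heading=0, pen down
FD 8.7: (0,0) -> (8.7,0) [heading=0, draw]
FD 10.8: (8.7,0) -> (19.5,0) [heading=0, draw]
FD 4.1: (19.5,0) -> (23.6,0) [heading=0, draw]
LT 90: heading 0 -> 90
Final: pos=(23.6,0), heading=90, 3 segment(s) drawn

Start position: (0, 0)
Final position: (23.6, 0)
Distance = 23.6; >= 1e-6 -> NOT closed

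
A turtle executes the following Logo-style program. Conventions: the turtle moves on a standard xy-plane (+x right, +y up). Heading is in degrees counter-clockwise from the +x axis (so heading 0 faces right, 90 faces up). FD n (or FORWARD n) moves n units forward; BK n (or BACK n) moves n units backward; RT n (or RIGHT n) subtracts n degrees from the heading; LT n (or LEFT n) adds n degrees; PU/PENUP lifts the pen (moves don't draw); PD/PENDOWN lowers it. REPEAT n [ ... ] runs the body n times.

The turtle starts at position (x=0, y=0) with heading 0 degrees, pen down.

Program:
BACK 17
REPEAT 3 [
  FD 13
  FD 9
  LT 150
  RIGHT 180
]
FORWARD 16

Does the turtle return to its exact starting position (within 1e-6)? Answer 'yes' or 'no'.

Answer: no

Derivation:
Executing turtle program step by step:
Start: pos=(0,0), heading=0, pen down
BK 17: (0,0) -> (-17,0) [heading=0, draw]
REPEAT 3 [
  -- iteration 1/3 --
  FD 13: (-17,0) -> (-4,0) [heading=0, draw]
  FD 9: (-4,0) -> (5,0) [heading=0, draw]
  LT 150: heading 0 -> 150
  RT 180: heading 150 -> 330
  -- iteration 2/3 --
  FD 13: (5,0) -> (16.258,-6.5) [heading=330, draw]
  FD 9: (16.258,-6.5) -> (24.053,-11) [heading=330, draw]
  LT 150: heading 330 -> 120
  RT 180: heading 120 -> 300
  -- iteration 3/3 --
  FD 13: (24.053,-11) -> (30.553,-22.258) [heading=300, draw]
  FD 9: (30.553,-22.258) -> (35.053,-30.053) [heading=300, draw]
  LT 150: heading 300 -> 90
  RT 180: heading 90 -> 270
]
FD 16: (35.053,-30.053) -> (35.053,-46.053) [heading=270, draw]
Final: pos=(35.053,-46.053), heading=270, 8 segment(s) drawn

Start position: (0, 0)
Final position: (35.053, -46.053)
Distance = 57.875; >= 1e-6 -> NOT closed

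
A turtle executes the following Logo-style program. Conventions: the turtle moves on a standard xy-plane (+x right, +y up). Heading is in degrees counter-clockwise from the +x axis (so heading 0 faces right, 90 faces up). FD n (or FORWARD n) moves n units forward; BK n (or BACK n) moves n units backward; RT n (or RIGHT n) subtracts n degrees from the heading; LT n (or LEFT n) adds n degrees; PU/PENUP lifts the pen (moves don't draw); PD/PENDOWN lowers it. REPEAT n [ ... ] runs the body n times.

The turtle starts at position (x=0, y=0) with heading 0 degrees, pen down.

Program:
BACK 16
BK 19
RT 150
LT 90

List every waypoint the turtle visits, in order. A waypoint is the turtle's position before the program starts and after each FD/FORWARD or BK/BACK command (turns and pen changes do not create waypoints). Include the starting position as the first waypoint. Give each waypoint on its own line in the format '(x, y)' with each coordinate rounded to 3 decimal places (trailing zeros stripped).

Executing turtle program step by step:
Start: pos=(0,0), heading=0, pen down
BK 16: (0,0) -> (-16,0) [heading=0, draw]
BK 19: (-16,0) -> (-35,0) [heading=0, draw]
RT 150: heading 0 -> 210
LT 90: heading 210 -> 300
Final: pos=(-35,0), heading=300, 2 segment(s) drawn
Waypoints (3 total):
(0, 0)
(-16, 0)
(-35, 0)

Answer: (0, 0)
(-16, 0)
(-35, 0)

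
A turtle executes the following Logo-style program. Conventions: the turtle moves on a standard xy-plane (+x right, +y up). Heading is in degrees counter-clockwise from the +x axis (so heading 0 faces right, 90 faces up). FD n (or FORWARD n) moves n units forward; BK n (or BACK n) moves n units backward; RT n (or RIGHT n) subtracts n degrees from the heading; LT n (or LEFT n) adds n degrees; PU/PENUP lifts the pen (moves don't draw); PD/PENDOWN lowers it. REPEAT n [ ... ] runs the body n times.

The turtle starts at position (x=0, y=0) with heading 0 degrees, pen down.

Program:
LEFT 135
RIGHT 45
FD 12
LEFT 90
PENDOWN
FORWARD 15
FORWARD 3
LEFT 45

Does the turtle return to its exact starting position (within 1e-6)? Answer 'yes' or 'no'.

Answer: no

Derivation:
Executing turtle program step by step:
Start: pos=(0,0), heading=0, pen down
LT 135: heading 0 -> 135
RT 45: heading 135 -> 90
FD 12: (0,0) -> (0,12) [heading=90, draw]
LT 90: heading 90 -> 180
PD: pen down
FD 15: (0,12) -> (-15,12) [heading=180, draw]
FD 3: (-15,12) -> (-18,12) [heading=180, draw]
LT 45: heading 180 -> 225
Final: pos=(-18,12), heading=225, 3 segment(s) drawn

Start position: (0, 0)
Final position: (-18, 12)
Distance = 21.633; >= 1e-6 -> NOT closed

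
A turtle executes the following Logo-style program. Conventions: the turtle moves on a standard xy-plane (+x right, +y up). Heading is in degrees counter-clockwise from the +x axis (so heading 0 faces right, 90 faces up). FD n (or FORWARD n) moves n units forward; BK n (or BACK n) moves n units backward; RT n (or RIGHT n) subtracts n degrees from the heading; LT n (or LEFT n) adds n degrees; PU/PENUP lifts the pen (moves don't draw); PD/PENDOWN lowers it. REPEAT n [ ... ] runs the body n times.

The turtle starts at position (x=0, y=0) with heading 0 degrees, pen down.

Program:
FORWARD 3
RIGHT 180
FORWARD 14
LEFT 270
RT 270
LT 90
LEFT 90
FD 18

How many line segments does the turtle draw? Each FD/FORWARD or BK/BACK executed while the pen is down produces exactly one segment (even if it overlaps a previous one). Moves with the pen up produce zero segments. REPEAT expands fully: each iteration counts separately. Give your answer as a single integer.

Answer: 3

Derivation:
Executing turtle program step by step:
Start: pos=(0,0), heading=0, pen down
FD 3: (0,0) -> (3,0) [heading=0, draw]
RT 180: heading 0 -> 180
FD 14: (3,0) -> (-11,0) [heading=180, draw]
LT 270: heading 180 -> 90
RT 270: heading 90 -> 180
LT 90: heading 180 -> 270
LT 90: heading 270 -> 0
FD 18: (-11,0) -> (7,0) [heading=0, draw]
Final: pos=(7,0), heading=0, 3 segment(s) drawn
Segments drawn: 3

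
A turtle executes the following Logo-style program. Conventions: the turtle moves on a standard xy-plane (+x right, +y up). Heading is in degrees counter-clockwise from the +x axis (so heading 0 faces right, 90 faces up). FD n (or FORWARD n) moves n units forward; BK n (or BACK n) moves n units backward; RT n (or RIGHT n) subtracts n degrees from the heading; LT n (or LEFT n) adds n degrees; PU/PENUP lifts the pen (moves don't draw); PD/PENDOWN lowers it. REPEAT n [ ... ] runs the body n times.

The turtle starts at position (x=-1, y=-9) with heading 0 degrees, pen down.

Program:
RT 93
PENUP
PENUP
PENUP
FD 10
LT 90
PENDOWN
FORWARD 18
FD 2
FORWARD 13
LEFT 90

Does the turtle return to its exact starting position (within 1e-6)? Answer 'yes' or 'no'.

Answer: no

Derivation:
Executing turtle program step by step:
Start: pos=(-1,-9), heading=0, pen down
RT 93: heading 0 -> 267
PU: pen up
PU: pen up
PU: pen up
FD 10: (-1,-9) -> (-1.523,-18.986) [heading=267, move]
LT 90: heading 267 -> 357
PD: pen down
FD 18: (-1.523,-18.986) -> (16.452,-19.928) [heading=357, draw]
FD 2: (16.452,-19.928) -> (18.449,-20.033) [heading=357, draw]
FD 13: (18.449,-20.033) -> (31.431,-20.713) [heading=357, draw]
LT 90: heading 357 -> 87
Final: pos=(31.431,-20.713), heading=87, 3 segment(s) drawn

Start position: (-1, -9)
Final position: (31.431, -20.713)
Distance = 34.482; >= 1e-6 -> NOT closed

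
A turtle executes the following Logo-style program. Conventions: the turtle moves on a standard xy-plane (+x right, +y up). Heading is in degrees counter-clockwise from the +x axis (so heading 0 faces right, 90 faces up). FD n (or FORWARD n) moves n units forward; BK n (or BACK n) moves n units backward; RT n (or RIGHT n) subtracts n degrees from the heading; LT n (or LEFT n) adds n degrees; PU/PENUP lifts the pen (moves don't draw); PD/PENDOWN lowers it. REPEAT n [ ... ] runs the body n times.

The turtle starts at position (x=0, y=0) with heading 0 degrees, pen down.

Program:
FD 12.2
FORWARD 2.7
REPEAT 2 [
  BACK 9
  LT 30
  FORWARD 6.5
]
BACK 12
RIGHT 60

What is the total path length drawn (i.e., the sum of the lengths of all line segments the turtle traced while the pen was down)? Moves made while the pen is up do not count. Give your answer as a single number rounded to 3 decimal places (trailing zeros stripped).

Executing turtle program step by step:
Start: pos=(0,0), heading=0, pen down
FD 12.2: (0,0) -> (12.2,0) [heading=0, draw]
FD 2.7: (12.2,0) -> (14.9,0) [heading=0, draw]
REPEAT 2 [
  -- iteration 1/2 --
  BK 9: (14.9,0) -> (5.9,0) [heading=0, draw]
  LT 30: heading 0 -> 30
  FD 6.5: (5.9,0) -> (11.529,3.25) [heading=30, draw]
  -- iteration 2/2 --
  BK 9: (11.529,3.25) -> (3.735,-1.25) [heading=30, draw]
  LT 30: heading 30 -> 60
  FD 6.5: (3.735,-1.25) -> (6.985,4.379) [heading=60, draw]
]
BK 12: (6.985,4.379) -> (0.985,-6.013) [heading=60, draw]
RT 60: heading 60 -> 0
Final: pos=(0.985,-6.013), heading=0, 7 segment(s) drawn

Segment lengths:
  seg 1: (0,0) -> (12.2,0), length = 12.2
  seg 2: (12.2,0) -> (14.9,0), length = 2.7
  seg 3: (14.9,0) -> (5.9,0), length = 9
  seg 4: (5.9,0) -> (11.529,3.25), length = 6.5
  seg 5: (11.529,3.25) -> (3.735,-1.25), length = 9
  seg 6: (3.735,-1.25) -> (6.985,4.379), length = 6.5
  seg 7: (6.985,4.379) -> (0.985,-6.013), length = 12
Total = 57.9

Answer: 57.9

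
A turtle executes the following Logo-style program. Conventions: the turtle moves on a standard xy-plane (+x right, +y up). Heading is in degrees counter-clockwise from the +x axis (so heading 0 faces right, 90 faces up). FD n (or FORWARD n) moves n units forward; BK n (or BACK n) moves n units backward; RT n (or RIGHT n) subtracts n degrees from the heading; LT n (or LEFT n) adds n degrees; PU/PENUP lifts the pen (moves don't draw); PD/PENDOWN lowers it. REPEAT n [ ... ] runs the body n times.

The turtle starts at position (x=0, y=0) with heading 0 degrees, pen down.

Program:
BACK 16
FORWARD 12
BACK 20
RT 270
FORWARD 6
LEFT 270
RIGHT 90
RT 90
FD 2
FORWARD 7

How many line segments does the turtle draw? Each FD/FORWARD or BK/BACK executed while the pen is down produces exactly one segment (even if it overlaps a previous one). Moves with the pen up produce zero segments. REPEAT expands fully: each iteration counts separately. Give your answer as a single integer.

Answer: 6

Derivation:
Executing turtle program step by step:
Start: pos=(0,0), heading=0, pen down
BK 16: (0,0) -> (-16,0) [heading=0, draw]
FD 12: (-16,0) -> (-4,0) [heading=0, draw]
BK 20: (-4,0) -> (-24,0) [heading=0, draw]
RT 270: heading 0 -> 90
FD 6: (-24,0) -> (-24,6) [heading=90, draw]
LT 270: heading 90 -> 0
RT 90: heading 0 -> 270
RT 90: heading 270 -> 180
FD 2: (-24,6) -> (-26,6) [heading=180, draw]
FD 7: (-26,6) -> (-33,6) [heading=180, draw]
Final: pos=(-33,6), heading=180, 6 segment(s) drawn
Segments drawn: 6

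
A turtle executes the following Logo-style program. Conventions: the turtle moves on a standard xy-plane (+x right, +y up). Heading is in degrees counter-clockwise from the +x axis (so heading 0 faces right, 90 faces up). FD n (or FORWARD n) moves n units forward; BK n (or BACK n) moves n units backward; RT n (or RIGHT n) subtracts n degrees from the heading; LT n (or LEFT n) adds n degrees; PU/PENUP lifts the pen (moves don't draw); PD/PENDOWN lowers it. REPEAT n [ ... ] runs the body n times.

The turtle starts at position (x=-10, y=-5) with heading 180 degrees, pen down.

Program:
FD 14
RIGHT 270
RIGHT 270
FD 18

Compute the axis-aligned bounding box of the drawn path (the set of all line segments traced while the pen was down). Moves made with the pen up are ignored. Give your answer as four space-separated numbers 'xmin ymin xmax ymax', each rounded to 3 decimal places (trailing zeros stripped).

Executing turtle program step by step:
Start: pos=(-10,-5), heading=180, pen down
FD 14: (-10,-5) -> (-24,-5) [heading=180, draw]
RT 270: heading 180 -> 270
RT 270: heading 270 -> 0
FD 18: (-24,-5) -> (-6,-5) [heading=0, draw]
Final: pos=(-6,-5), heading=0, 2 segment(s) drawn

Segment endpoints: x in {-24, -10, -6}, y in {-5, -5, -5}
xmin=-24, ymin=-5, xmax=-6, ymax=-5

Answer: -24 -5 -6 -5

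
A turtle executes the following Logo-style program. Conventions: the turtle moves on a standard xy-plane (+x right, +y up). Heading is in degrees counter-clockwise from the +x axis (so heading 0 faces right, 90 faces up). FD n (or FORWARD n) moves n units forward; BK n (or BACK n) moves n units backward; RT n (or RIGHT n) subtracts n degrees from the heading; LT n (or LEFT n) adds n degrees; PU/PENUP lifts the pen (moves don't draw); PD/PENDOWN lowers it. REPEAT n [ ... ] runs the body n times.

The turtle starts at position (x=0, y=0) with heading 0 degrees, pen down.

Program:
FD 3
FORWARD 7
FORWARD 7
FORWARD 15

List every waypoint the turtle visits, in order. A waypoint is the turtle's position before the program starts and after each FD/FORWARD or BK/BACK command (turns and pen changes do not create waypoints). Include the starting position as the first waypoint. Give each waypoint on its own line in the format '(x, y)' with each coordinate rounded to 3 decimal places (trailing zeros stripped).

Answer: (0, 0)
(3, 0)
(10, 0)
(17, 0)
(32, 0)

Derivation:
Executing turtle program step by step:
Start: pos=(0,0), heading=0, pen down
FD 3: (0,0) -> (3,0) [heading=0, draw]
FD 7: (3,0) -> (10,0) [heading=0, draw]
FD 7: (10,0) -> (17,0) [heading=0, draw]
FD 15: (17,0) -> (32,0) [heading=0, draw]
Final: pos=(32,0), heading=0, 4 segment(s) drawn
Waypoints (5 total):
(0, 0)
(3, 0)
(10, 0)
(17, 0)
(32, 0)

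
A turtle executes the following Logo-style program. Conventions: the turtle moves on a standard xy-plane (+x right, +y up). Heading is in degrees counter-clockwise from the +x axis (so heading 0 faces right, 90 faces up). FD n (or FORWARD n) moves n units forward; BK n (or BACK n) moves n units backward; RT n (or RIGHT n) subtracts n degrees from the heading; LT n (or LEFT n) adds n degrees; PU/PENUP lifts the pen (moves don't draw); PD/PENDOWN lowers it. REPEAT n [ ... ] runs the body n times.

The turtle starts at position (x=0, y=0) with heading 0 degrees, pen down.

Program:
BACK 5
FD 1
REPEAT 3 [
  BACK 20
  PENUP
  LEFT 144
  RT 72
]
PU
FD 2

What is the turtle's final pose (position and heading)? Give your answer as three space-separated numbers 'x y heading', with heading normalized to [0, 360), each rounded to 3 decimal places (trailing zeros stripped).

Executing turtle program step by step:
Start: pos=(0,0), heading=0, pen down
BK 5: (0,0) -> (-5,0) [heading=0, draw]
FD 1: (-5,0) -> (-4,0) [heading=0, draw]
REPEAT 3 [
  -- iteration 1/3 --
  BK 20: (-4,0) -> (-24,0) [heading=0, draw]
  PU: pen up
  LT 144: heading 0 -> 144
  RT 72: heading 144 -> 72
  -- iteration 2/3 --
  BK 20: (-24,0) -> (-30.18,-19.021) [heading=72, move]
  PU: pen up
  LT 144: heading 72 -> 216
  RT 72: heading 216 -> 144
  -- iteration 3/3 --
  BK 20: (-30.18,-19.021) -> (-14,-30.777) [heading=144, move]
  PU: pen up
  LT 144: heading 144 -> 288
  RT 72: heading 288 -> 216
]
PU: pen up
FD 2: (-14,-30.777) -> (-15.618,-31.952) [heading=216, move]
Final: pos=(-15.618,-31.952), heading=216, 3 segment(s) drawn

Answer: -15.618 -31.952 216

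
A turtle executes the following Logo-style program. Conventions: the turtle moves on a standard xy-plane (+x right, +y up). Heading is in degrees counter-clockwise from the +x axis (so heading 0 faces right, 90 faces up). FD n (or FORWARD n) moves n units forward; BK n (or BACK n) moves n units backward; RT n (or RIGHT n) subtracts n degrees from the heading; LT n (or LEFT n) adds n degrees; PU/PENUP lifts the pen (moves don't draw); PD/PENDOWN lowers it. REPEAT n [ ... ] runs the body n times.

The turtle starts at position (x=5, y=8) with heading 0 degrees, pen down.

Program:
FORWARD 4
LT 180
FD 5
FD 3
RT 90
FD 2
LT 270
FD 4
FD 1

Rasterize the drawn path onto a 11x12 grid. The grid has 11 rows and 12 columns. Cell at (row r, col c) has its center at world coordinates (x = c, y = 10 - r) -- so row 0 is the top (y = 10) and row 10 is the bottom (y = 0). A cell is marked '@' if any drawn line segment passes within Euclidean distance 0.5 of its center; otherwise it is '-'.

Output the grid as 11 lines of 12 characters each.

Segment 0: (5,8) -> (9,8)
Segment 1: (9,8) -> (4,8)
Segment 2: (4,8) -> (1,8)
Segment 3: (1,8) -> (1,10)
Segment 4: (1,10) -> (5,10)
Segment 5: (5,10) -> (6,10)

Answer: -@@@@@@-----
-@----------
-@@@@@@@@@--
------------
------------
------------
------------
------------
------------
------------
------------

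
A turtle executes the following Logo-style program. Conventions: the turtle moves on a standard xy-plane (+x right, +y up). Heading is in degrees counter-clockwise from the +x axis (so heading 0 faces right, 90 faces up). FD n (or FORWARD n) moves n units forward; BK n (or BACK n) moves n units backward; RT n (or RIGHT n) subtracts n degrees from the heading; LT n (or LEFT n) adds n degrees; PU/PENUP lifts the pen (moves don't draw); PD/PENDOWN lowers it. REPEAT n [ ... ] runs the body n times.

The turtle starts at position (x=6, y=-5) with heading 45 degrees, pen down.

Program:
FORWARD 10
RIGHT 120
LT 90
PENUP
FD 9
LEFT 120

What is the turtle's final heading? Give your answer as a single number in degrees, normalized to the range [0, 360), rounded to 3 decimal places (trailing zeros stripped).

Executing turtle program step by step:
Start: pos=(6,-5), heading=45, pen down
FD 10: (6,-5) -> (13.071,2.071) [heading=45, draw]
RT 120: heading 45 -> 285
LT 90: heading 285 -> 15
PU: pen up
FD 9: (13.071,2.071) -> (21.764,4.4) [heading=15, move]
LT 120: heading 15 -> 135
Final: pos=(21.764,4.4), heading=135, 1 segment(s) drawn

Answer: 135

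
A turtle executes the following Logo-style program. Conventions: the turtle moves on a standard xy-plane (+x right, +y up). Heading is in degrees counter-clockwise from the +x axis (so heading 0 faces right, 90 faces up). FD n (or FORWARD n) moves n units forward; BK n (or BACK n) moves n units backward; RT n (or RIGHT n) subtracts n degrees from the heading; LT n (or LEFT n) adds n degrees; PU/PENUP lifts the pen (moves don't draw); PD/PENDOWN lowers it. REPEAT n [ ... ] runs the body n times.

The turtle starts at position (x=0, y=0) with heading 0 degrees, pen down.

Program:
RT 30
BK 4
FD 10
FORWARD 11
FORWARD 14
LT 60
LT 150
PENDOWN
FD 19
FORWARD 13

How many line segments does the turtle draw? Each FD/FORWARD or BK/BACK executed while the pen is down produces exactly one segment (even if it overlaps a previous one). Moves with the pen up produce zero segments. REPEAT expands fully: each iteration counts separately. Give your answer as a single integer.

Answer: 6

Derivation:
Executing turtle program step by step:
Start: pos=(0,0), heading=0, pen down
RT 30: heading 0 -> 330
BK 4: (0,0) -> (-3.464,2) [heading=330, draw]
FD 10: (-3.464,2) -> (5.196,-3) [heading=330, draw]
FD 11: (5.196,-3) -> (14.722,-8.5) [heading=330, draw]
FD 14: (14.722,-8.5) -> (26.847,-15.5) [heading=330, draw]
LT 60: heading 330 -> 30
LT 150: heading 30 -> 180
PD: pen down
FD 19: (26.847,-15.5) -> (7.847,-15.5) [heading=180, draw]
FD 13: (7.847,-15.5) -> (-5.153,-15.5) [heading=180, draw]
Final: pos=(-5.153,-15.5), heading=180, 6 segment(s) drawn
Segments drawn: 6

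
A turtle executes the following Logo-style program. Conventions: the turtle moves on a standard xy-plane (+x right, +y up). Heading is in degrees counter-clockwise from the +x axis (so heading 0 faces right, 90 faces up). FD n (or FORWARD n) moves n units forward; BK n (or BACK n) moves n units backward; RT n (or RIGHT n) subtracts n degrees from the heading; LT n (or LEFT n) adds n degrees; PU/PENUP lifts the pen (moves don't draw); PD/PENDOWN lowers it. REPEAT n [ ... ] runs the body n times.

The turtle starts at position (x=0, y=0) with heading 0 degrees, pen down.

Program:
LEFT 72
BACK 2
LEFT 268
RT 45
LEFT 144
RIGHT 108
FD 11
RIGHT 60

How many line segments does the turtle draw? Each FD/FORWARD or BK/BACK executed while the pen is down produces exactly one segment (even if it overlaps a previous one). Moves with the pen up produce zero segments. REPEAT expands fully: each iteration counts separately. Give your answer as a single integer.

Executing turtle program step by step:
Start: pos=(0,0), heading=0, pen down
LT 72: heading 0 -> 72
BK 2: (0,0) -> (-0.618,-1.902) [heading=72, draw]
LT 268: heading 72 -> 340
RT 45: heading 340 -> 295
LT 144: heading 295 -> 79
RT 108: heading 79 -> 331
FD 11: (-0.618,-1.902) -> (9.003,-7.235) [heading=331, draw]
RT 60: heading 331 -> 271
Final: pos=(9.003,-7.235), heading=271, 2 segment(s) drawn
Segments drawn: 2

Answer: 2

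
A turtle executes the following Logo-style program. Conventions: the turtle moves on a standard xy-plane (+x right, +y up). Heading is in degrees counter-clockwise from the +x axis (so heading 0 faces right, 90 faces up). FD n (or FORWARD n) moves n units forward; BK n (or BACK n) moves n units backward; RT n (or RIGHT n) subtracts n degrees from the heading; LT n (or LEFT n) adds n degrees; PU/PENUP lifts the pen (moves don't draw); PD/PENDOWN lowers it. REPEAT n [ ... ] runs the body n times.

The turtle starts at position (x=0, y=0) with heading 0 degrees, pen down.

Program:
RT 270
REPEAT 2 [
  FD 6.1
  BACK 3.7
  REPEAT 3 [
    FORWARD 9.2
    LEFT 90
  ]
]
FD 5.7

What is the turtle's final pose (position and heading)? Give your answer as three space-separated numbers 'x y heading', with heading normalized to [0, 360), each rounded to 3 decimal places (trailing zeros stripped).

Executing turtle program step by step:
Start: pos=(0,0), heading=0, pen down
RT 270: heading 0 -> 90
REPEAT 2 [
  -- iteration 1/2 --
  FD 6.1: (0,0) -> (0,6.1) [heading=90, draw]
  BK 3.7: (0,6.1) -> (0,2.4) [heading=90, draw]
  REPEAT 3 [
    -- iteration 1/3 --
    FD 9.2: (0,2.4) -> (0,11.6) [heading=90, draw]
    LT 90: heading 90 -> 180
    -- iteration 2/3 --
    FD 9.2: (0,11.6) -> (-9.2,11.6) [heading=180, draw]
    LT 90: heading 180 -> 270
    -- iteration 3/3 --
    FD 9.2: (-9.2,11.6) -> (-9.2,2.4) [heading=270, draw]
    LT 90: heading 270 -> 0
  ]
  -- iteration 2/2 --
  FD 6.1: (-9.2,2.4) -> (-3.1,2.4) [heading=0, draw]
  BK 3.7: (-3.1,2.4) -> (-6.8,2.4) [heading=0, draw]
  REPEAT 3 [
    -- iteration 1/3 --
    FD 9.2: (-6.8,2.4) -> (2.4,2.4) [heading=0, draw]
    LT 90: heading 0 -> 90
    -- iteration 2/3 --
    FD 9.2: (2.4,2.4) -> (2.4,11.6) [heading=90, draw]
    LT 90: heading 90 -> 180
    -- iteration 3/3 --
    FD 9.2: (2.4,11.6) -> (-6.8,11.6) [heading=180, draw]
    LT 90: heading 180 -> 270
  ]
]
FD 5.7: (-6.8,11.6) -> (-6.8,5.9) [heading=270, draw]
Final: pos=(-6.8,5.9), heading=270, 11 segment(s) drawn

Answer: -6.8 5.9 270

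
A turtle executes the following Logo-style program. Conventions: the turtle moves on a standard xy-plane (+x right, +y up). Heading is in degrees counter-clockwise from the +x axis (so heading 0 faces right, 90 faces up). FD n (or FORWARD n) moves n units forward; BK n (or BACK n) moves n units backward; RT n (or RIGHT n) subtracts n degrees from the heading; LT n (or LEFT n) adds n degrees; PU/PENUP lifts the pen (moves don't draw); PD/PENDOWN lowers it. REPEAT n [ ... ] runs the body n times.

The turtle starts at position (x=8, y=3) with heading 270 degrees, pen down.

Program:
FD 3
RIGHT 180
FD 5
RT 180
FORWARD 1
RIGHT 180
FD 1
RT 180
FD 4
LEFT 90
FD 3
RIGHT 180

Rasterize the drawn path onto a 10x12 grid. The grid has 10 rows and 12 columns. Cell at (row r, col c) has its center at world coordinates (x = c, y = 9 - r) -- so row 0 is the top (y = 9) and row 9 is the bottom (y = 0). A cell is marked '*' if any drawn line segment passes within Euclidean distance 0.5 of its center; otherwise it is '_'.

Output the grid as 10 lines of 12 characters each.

Segment 0: (8,3) -> (8,0)
Segment 1: (8,0) -> (8,5)
Segment 2: (8,5) -> (8,4)
Segment 3: (8,4) -> (8,5)
Segment 4: (8,5) -> (8,1)
Segment 5: (8,1) -> (11,1)

Answer: ____________
____________
____________
____________
________*___
________*___
________*___
________*___
________****
________*___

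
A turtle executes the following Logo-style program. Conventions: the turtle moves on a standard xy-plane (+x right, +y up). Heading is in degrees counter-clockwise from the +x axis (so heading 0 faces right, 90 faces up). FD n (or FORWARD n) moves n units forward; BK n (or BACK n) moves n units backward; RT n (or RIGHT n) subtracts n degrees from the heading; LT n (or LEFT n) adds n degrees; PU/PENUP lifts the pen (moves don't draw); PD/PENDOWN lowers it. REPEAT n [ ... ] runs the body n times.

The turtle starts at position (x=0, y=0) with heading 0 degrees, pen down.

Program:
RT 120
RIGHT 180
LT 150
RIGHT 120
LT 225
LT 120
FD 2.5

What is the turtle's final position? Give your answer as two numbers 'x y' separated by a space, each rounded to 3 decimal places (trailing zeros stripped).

Executing turtle program step by step:
Start: pos=(0,0), heading=0, pen down
RT 120: heading 0 -> 240
RT 180: heading 240 -> 60
LT 150: heading 60 -> 210
RT 120: heading 210 -> 90
LT 225: heading 90 -> 315
LT 120: heading 315 -> 75
FD 2.5: (0,0) -> (0.647,2.415) [heading=75, draw]
Final: pos=(0.647,2.415), heading=75, 1 segment(s) drawn

Answer: 0.647 2.415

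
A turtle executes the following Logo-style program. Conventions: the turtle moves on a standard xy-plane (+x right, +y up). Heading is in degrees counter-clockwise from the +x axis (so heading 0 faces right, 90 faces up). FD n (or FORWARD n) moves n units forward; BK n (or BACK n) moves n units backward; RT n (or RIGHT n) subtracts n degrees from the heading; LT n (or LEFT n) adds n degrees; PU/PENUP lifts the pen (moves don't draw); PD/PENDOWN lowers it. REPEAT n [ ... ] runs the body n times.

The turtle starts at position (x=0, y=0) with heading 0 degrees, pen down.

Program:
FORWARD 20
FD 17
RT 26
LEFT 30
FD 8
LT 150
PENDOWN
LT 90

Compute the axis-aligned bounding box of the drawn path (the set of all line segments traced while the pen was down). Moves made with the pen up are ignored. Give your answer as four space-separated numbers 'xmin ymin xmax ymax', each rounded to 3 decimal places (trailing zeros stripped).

Answer: 0 0 44.981 0.558

Derivation:
Executing turtle program step by step:
Start: pos=(0,0), heading=0, pen down
FD 20: (0,0) -> (20,0) [heading=0, draw]
FD 17: (20,0) -> (37,0) [heading=0, draw]
RT 26: heading 0 -> 334
LT 30: heading 334 -> 4
FD 8: (37,0) -> (44.981,0.558) [heading=4, draw]
LT 150: heading 4 -> 154
PD: pen down
LT 90: heading 154 -> 244
Final: pos=(44.981,0.558), heading=244, 3 segment(s) drawn

Segment endpoints: x in {0, 20, 37, 44.981}, y in {0, 0.558}
xmin=0, ymin=0, xmax=44.981, ymax=0.558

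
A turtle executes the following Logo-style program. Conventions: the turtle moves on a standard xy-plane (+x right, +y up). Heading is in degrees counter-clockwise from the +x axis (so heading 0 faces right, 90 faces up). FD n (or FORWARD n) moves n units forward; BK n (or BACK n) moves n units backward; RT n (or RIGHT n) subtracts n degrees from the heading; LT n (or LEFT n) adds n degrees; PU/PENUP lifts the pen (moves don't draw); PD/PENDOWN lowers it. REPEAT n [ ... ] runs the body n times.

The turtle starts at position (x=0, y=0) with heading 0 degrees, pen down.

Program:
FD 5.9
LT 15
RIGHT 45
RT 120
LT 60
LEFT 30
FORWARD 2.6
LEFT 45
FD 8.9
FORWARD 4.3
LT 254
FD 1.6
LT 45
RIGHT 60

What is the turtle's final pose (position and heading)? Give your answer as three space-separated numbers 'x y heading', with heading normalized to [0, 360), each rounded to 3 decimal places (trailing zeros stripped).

Answer: 19.126 -7.04 224

Derivation:
Executing turtle program step by step:
Start: pos=(0,0), heading=0, pen down
FD 5.9: (0,0) -> (5.9,0) [heading=0, draw]
LT 15: heading 0 -> 15
RT 45: heading 15 -> 330
RT 120: heading 330 -> 210
LT 60: heading 210 -> 270
LT 30: heading 270 -> 300
FD 2.6: (5.9,0) -> (7.2,-2.252) [heading=300, draw]
LT 45: heading 300 -> 345
FD 8.9: (7.2,-2.252) -> (15.797,-4.555) [heading=345, draw]
FD 4.3: (15.797,-4.555) -> (19.95,-5.668) [heading=345, draw]
LT 254: heading 345 -> 239
FD 1.6: (19.95,-5.668) -> (19.126,-7.04) [heading=239, draw]
LT 45: heading 239 -> 284
RT 60: heading 284 -> 224
Final: pos=(19.126,-7.04), heading=224, 5 segment(s) drawn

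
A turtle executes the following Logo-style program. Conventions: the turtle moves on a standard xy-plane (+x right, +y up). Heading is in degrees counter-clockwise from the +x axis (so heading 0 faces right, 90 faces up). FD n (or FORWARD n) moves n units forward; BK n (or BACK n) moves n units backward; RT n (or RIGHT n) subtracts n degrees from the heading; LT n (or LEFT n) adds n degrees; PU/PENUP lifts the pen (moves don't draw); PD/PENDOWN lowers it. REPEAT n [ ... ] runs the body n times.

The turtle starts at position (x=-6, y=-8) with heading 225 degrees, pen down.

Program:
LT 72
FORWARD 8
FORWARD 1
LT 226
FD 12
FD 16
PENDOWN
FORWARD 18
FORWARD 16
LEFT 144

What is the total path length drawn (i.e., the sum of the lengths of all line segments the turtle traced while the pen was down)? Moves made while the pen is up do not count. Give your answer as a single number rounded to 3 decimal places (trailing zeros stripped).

Executing turtle program step by step:
Start: pos=(-6,-8), heading=225, pen down
LT 72: heading 225 -> 297
FD 8: (-6,-8) -> (-2.368,-15.128) [heading=297, draw]
FD 1: (-2.368,-15.128) -> (-1.914,-16.019) [heading=297, draw]
LT 226: heading 297 -> 163
FD 12: (-1.914,-16.019) -> (-13.39,-12.511) [heading=163, draw]
FD 16: (-13.39,-12.511) -> (-28.691,-7.833) [heading=163, draw]
PD: pen down
FD 18: (-28.691,-7.833) -> (-45.904,-2.57) [heading=163, draw]
FD 16: (-45.904,-2.57) -> (-61.205,2.108) [heading=163, draw]
LT 144: heading 163 -> 307
Final: pos=(-61.205,2.108), heading=307, 6 segment(s) drawn

Segment lengths:
  seg 1: (-6,-8) -> (-2.368,-15.128), length = 8
  seg 2: (-2.368,-15.128) -> (-1.914,-16.019), length = 1
  seg 3: (-1.914,-16.019) -> (-13.39,-12.511), length = 12
  seg 4: (-13.39,-12.511) -> (-28.691,-7.833), length = 16
  seg 5: (-28.691,-7.833) -> (-45.904,-2.57), length = 18
  seg 6: (-45.904,-2.57) -> (-61.205,2.108), length = 16
Total = 71

Answer: 71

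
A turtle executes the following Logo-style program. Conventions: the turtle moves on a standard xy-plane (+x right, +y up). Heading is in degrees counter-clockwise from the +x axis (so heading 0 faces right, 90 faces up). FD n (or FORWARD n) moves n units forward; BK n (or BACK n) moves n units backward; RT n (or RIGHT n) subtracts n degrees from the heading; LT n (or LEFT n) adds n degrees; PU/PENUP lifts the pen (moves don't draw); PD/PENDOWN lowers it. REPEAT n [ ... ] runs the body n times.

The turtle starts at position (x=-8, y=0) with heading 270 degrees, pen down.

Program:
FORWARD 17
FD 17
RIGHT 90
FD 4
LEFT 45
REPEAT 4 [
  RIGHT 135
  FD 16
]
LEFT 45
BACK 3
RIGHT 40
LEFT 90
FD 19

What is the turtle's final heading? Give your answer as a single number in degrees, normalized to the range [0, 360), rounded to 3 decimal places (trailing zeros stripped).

Executing turtle program step by step:
Start: pos=(-8,0), heading=270, pen down
FD 17: (-8,0) -> (-8,-17) [heading=270, draw]
FD 17: (-8,-17) -> (-8,-34) [heading=270, draw]
RT 90: heading 270 -> 180
FD 4: (-8,-34) -> (-12,-34) [heading=180, draw]
LT 45: heading 180 -> 225
REPEAT 4 [
  -- iteration 1/4 --
  RT 135: heading 225 -> 90
  FD 16: (-12,-34) -> (-12,-18) [heading=90, draw]
  -- iteration 2/4 --
  RT 135: heading 90 -> 315
  FD 16: (-12,-18) -> (-0.686,-29.314) [heading=315, draw]
  -- iteration 3/4 --
  RT 135: heading 315 -> 180
  FD 16: (-0.686,-29.314) -> (-16.686,-29.314) [heading=180, draw]
  -- iteration 4/4 --
  RT 135: heading 180 -> 45
  FD 16: (-16.686,-29.314) -> (-5.373,-18) [heading=45, draw]
]
LT 45: heading 45 -> 90
BK 3: (-5.373,-18) -> (-5.373,-21) [heading=90, draw]
RT 40: heading 90 -> 50
LT 90: heading 50 -> 140
FD 19: (-5.373,-21) -> (-19.927,-8.787) [heading=140, draw]
Final: pos=(-19.927,-8.787), heading=140, 9 segment(s) drawn

Answer: 140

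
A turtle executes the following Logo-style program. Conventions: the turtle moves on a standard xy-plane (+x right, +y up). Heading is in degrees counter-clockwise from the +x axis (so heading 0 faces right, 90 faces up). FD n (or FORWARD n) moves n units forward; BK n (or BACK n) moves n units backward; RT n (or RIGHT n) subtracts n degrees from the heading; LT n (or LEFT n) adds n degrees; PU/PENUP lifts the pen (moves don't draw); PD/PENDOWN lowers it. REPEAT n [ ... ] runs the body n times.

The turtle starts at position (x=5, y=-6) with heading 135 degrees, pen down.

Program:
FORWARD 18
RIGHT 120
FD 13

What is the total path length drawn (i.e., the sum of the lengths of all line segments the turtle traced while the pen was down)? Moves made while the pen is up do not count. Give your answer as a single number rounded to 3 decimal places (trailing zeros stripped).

Executing turtle program step by step:
Start: pos=(5,-6), heading=135, pen down
FD 18: (5,-6) -> (-7.728,6.728) [heading=135, draw]
RT 120: heading 135 -> 15
FD 13: (-7.728,6.728) -> (4.829,10.093) [heading=15, draw]
Final: pos=(4.829,10.093), heading=15, 2 segment(s) drawn

Segment lengths:
  seg 1: (5,-6) -> (-7.728,6.728), length = 18
  seg 2: (-7.728,6.728) -> (4.829,10.093), length = 13
Total = 31

Answer: 31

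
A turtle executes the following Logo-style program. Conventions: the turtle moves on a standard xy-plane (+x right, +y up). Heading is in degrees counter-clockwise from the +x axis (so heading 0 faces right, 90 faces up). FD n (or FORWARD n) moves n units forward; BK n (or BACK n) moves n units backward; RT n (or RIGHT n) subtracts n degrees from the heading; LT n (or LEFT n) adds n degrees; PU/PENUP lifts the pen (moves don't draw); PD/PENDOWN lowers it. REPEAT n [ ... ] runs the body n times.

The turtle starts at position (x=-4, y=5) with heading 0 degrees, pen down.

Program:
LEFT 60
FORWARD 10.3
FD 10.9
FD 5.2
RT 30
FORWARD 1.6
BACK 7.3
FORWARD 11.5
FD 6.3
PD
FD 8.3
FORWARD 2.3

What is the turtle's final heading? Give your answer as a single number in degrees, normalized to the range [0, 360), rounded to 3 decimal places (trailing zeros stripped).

Answer: 30

Derivation:
Executing turtle program step by step:
Start: pos=(-4,5), heading=0, pen down
LT 60: heading 0 -> 60
FD 10.3: (-4,5) -> (1.15,13.92) [heading=60, draw]
FD 10.9: (1.15,13.92) -> (6.6,23.36) [heading=60, draw]
FD 5.2: (6.6,23.36) -> (9.2,27.863) [heading=60, draw]
RT 30: heading 60 -> 30
FD 1.6: (9.2,27.863) -> (10.586,28.663) [heading=30, draw]
BK 7.3: (10.586,28.663) -> (4.264,25.013) [heading=30, draw]
FD 11.5: (4.264,25.013) -> (14.223,30.763) [heading=30, draw]
FD 6.3: (14.223,30.763) -> (19.679,33.913) [heading=30, draw]
PD: pen down
FD 8.3: (19.679,33.913) -> (26.867,38.063) [heading=30, draw]
FD 2.3: (26.867,38.063) -> (28.859,39.213) [heading=30, draw]
Final: pos=(28.859,39.213), heading=30, 9 segment(s) drawn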